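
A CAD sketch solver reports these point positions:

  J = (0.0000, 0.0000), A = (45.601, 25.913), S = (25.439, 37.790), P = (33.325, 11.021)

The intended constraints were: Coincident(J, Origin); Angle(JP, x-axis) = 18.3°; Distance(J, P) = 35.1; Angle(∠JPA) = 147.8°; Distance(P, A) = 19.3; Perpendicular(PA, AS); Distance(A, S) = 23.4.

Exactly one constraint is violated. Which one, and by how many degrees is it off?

Perpendicular(PA, AS) — off by 9.00°.

J = (0.00, 0.00) ✓; JP at 18.30° ✓; |JP| = 35.10 ✓; ∠JPA = 147.8° ✓; |PA| = 19.30 ✓; ∠(PA, AS) = 99.00° ✗; |AS| = 23.40 ✓.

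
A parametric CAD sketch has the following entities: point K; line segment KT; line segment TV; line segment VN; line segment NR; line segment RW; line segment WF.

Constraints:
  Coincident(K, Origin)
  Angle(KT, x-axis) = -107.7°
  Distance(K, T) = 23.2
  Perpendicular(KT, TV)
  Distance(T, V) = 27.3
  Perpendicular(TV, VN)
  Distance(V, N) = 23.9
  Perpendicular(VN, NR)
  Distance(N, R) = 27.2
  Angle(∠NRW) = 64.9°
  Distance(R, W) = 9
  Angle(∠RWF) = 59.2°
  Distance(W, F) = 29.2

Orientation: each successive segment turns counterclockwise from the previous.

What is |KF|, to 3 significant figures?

26.3

K is at the origin; KT runs at -107.7° with length 23.2, so T = (-7.05, -22.1). The perpendicularity gives TV at right angles to KT, so TV runs at -17.7°; with |TV| = 27.3, V = (19.0, -30.4). TV ⟂ VN, so VN runs at 72.3°; with |VN| = 23.9, N = (26.2, -7.63). VN is perpendicular to NR, so NR runs at 162°; with |NR| = 27.2, R = (0.308, 0.636). ∠NRW = 64.9° gives RW at -82.6° from the x-axis; with |RW| = 9.0, W = (1.47, -8.29). ∠RWF = 59.2° gives WF at 38.2° from the x-axis; with |WF| = 29.2, F = (24.4, 9.77). Then |KF| = |F − K| = 26.3.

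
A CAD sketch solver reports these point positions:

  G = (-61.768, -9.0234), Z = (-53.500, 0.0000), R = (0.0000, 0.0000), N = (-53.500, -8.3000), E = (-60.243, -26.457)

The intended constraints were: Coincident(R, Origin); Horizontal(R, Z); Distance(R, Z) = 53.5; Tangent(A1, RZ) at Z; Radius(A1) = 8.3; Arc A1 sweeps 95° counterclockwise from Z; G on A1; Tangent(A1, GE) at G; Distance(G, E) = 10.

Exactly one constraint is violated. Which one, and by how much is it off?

Distance(G, E) = 10 — off by 7.50.

R = (0.00, 0.00) ✓; R.y = 0.00, Z.y = 0.00 ✓; |RZ| = 53.50 ✓; ∠(NZ, ZR) = 90.00° ✓; |NZ| = 8.300 ✓; bearing(N→G) − bearing(N→Z) = 95.00° ✓; |NG| = 8.300 ✓; ∠(NG, GE) = 90.00° ✓; |GE| = 17.50 ✗.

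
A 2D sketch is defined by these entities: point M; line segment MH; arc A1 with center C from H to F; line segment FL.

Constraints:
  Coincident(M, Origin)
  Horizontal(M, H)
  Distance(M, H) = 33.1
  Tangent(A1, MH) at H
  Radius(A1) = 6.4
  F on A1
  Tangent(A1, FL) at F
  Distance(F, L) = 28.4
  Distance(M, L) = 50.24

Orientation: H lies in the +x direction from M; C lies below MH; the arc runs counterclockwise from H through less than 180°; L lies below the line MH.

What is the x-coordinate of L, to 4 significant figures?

35.65

Checks: |CF| = 6.400 ✓; ∠(CF, FL) = 90.00° ✓; |FL| = 28.40 ✓; |ML| = 50.24 ✓.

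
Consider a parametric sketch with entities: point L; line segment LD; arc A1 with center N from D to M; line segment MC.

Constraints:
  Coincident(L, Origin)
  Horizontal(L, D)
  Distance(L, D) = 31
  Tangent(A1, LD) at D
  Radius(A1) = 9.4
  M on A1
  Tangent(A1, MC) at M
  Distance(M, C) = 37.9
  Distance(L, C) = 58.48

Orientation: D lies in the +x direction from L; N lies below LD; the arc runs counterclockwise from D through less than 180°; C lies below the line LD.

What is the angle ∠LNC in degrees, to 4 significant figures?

109.5°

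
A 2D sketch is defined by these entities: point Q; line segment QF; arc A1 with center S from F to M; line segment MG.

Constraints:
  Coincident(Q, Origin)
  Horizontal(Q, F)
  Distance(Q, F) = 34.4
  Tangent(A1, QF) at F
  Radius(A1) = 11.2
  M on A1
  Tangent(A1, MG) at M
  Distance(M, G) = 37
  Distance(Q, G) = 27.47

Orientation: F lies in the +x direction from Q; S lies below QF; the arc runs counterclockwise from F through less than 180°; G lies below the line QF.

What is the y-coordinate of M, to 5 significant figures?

-2.8399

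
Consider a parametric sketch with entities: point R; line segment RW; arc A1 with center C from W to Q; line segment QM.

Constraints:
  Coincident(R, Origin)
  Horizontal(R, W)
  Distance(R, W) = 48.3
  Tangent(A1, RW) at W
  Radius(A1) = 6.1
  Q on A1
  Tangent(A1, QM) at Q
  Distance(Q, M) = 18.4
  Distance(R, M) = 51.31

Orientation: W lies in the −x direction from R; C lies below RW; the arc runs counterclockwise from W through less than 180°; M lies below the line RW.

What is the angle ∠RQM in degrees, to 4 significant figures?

70.61°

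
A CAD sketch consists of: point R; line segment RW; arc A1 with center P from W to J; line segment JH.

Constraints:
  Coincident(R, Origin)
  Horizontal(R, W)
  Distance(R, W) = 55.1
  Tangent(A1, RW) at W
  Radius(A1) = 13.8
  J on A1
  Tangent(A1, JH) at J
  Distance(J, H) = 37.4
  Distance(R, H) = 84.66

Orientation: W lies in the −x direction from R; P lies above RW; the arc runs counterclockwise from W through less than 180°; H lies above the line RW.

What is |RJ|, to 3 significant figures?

49.4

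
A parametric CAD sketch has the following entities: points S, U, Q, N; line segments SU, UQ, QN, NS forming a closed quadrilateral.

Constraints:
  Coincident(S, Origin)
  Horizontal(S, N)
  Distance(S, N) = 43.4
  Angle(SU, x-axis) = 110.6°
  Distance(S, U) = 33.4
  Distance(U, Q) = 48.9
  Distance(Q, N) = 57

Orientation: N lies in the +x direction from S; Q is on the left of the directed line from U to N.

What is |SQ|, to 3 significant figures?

63.5

Checks: |UQ| = 48.90 ✓; |QN| = 57.00 ✓.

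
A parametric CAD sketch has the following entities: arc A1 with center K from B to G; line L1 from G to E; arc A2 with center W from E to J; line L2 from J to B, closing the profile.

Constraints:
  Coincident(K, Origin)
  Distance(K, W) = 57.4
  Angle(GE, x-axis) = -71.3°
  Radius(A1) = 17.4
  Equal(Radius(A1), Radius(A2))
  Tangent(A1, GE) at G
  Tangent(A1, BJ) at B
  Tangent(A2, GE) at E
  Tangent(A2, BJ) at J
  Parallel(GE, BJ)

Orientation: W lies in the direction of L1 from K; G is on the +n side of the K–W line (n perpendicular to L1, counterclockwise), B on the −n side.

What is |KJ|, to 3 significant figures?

60.0

Tangency of A1 to both parallel lines with radius 17.4 puts G and B at K ± 17.4·n: G = (16.5, 5.58), B = (-16.5, -5.58). Equal radii place E and J the same way about W: E = W + 17.4·n = (34.9, -48.8), J = W − 17.4·n = (1.92, -59.9). Then |KJ| = |J − K| = 60.0.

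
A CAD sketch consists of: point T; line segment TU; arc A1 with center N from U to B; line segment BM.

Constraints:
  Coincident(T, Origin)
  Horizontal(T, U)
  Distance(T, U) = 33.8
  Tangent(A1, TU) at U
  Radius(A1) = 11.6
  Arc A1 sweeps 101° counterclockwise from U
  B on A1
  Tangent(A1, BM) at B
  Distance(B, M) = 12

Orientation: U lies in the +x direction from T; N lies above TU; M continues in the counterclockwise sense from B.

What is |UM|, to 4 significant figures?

27.16

On A1, U sits at bearing -90° from N; a 101° counterclockwise sweep puts B at bearing 11°, so B = N + 11.6·(cos 11°, sin 11°) = (45.19, 13.81). The tangent condition forces NB to be normal to BM, so BM runs along (−sin 11°, cos 11°); with |BM| = 12.0, M = (42.90, 25.59). Then |UM| = |M − U| = 27.16.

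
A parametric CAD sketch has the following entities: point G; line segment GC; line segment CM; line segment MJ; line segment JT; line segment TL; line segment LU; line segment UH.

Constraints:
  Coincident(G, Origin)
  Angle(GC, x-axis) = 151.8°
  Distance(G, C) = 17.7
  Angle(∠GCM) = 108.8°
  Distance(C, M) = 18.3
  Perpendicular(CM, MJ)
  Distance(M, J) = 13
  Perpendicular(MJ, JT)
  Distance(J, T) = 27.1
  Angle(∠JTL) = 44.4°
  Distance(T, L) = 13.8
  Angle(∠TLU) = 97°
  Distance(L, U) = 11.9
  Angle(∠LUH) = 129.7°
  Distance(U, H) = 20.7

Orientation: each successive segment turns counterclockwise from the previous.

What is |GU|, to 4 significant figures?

17.14

∠JTL = 44.4° gives TL at 178.6° from the x-axis; with |TL| = 13.8, L = (-14.09, 5.195). ∠TLU = 97.0° gives LU at -98.40° from the x-axis; with |LU| = 11.9, U = (-15.83, -6.577). Then |GU| = |U − G| = 17.14.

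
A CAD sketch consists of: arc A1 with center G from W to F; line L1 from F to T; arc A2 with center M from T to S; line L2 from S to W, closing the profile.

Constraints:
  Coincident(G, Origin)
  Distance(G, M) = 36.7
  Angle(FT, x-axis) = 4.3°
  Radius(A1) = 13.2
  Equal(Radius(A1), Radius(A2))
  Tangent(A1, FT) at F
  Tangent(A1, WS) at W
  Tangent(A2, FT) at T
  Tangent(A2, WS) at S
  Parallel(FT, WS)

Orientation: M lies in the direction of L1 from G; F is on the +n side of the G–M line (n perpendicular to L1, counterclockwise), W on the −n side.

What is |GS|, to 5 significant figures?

39.002

Tangency of A1 to both parallel lines with radius 13.2 puts F and W at G ± 13.2·n: F = (-0.98972, 13.163), W = (0.98972, -13.163). Equal radii place T and S the same way about M: T = M + 13.2·n = (35.607, 15.915), S = M − 13.2·n = (37.586, -10.411). Then |GS| = |S − G| = 39.002.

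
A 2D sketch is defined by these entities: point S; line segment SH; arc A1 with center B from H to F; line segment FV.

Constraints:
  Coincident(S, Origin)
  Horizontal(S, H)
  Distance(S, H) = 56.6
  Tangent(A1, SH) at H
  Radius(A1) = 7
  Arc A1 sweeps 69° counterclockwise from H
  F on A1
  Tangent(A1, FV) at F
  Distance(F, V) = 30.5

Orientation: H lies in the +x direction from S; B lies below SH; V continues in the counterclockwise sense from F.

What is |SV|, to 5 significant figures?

51.169

S is at the origin; S and H share the same y with |SH| = 56.6 and H on the +x side, so H = (56.600, 0.0000). The tangent condition forces BH to be normal to SH, so B = H + (0, -7) = (56.600, -7.0000). On A1, H sits at bearing 90° from B; a 69° counterclockwise sweep puts F at bearing 159°, so F = B + 7.0·(cos 159°, sin 159°) = (50.065, -4.4914). The tangent condition forces BF to be normal to FV, so FV runs along (−sin 159°, cos 159°); with |FV| = 30.5, V = (39.135, -32.966). Then |SV| = |V − S| = 51.169.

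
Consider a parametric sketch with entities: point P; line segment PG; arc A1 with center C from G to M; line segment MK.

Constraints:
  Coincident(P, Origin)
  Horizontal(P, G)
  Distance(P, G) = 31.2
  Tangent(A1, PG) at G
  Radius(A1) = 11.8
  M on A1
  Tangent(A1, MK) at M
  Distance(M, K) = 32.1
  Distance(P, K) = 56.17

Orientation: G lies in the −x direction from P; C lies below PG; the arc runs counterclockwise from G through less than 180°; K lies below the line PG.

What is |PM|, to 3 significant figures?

45.1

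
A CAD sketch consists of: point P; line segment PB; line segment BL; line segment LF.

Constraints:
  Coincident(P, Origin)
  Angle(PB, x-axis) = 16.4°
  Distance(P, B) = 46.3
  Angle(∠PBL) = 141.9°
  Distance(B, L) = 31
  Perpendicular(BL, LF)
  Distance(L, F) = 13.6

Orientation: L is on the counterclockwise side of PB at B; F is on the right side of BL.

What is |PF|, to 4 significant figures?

79.53

P is at the origin; PB runs at 16.4° with length 46.3, so B = 46.3·(cos 16.4°, sin 16.4°) = (44.42, 13.07). ∠PBL = 141.9°, so BL runs at 16.4° + (180° − 141.9°) = 54.50° from the x-axis; with |BL| = 31.0, L = B + 31.0·(cos 54.50°, sin 54.50°) = (62.42, 38.31). BL is perpendicular to LF; with |LF| = 13.6 on the right of BL, F = L + 13.6·(0.8141, -0.5807) = (73.49, 30.41). Then |PF| = |F − P| = 79.53.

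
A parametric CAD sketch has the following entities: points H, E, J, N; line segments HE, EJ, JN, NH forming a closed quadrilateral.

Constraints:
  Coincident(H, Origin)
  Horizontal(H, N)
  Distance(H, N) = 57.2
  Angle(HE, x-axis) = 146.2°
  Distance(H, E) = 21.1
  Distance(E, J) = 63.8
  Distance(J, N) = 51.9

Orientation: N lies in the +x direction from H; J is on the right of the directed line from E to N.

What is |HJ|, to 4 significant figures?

44.18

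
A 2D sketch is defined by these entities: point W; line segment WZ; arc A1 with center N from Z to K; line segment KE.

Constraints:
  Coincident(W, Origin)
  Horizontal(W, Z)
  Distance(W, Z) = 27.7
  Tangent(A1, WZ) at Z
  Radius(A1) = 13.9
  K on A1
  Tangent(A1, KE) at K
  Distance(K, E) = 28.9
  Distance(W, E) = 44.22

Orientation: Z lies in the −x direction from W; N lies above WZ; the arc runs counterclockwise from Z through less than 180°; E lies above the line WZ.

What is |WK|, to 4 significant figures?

19.26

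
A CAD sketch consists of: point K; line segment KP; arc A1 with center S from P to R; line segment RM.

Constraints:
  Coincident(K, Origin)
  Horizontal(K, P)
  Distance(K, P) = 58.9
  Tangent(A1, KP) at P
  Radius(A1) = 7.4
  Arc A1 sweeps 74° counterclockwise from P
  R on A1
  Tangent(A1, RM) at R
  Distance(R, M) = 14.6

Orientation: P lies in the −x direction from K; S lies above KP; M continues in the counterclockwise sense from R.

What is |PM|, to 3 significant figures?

22.4

K is at the origin; K and P share the same y with |KP| = 58.9 and P on the −x side, so P = (-58.9, 0.00). Since A1 is tangent to KP there, SP ⟂ KP, so S = P + (0, 7.4) = (-58.9, 7.40). On A1, P sits at bearing -90° from S; a 74° counterclockwise sweep puts R at bearing -16°, so R = S + 7.4·(cos -16°, sin -16°) = (-51.8, 5.36). Since A1 is tangent to RM there, SR ⟂ RM, so RM runs along (−sin -16°, cos -16°); with |RM| = 14.6, M = (-47.8, 19.4). Then |PM| = |M − P| = 22.4.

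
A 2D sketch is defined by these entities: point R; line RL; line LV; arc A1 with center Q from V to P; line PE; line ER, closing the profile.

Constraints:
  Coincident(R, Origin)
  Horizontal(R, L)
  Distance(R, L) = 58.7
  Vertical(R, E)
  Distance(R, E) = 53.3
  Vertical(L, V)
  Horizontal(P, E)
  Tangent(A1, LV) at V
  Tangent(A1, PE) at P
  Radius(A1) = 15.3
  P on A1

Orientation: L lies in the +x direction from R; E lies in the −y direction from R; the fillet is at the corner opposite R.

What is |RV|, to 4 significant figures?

69.93

R is at the origin; RL is horizontal with |RL| = 58.7 and L on the +x side, so L = (58.70, 0.000). RE is vertical with |RE| = 53.3 and E on the −y side, so E = (0.000, -53.30). The virtual corner opposite R is at (58.70, -53.30). A1 meets LV tangentially, so QV is at right angles to LV and A1 meets PE tangentially, so QP is at right angles to PE, with radius 15.3, so the center Q sits 15.3 in from both sides at Q = (43.40, -38.00). That places the tangent points at V = (58.70, -38.00) on LV and P = (43.40, -53.30) on PE. Then |RV| = |V − R| = 69.93.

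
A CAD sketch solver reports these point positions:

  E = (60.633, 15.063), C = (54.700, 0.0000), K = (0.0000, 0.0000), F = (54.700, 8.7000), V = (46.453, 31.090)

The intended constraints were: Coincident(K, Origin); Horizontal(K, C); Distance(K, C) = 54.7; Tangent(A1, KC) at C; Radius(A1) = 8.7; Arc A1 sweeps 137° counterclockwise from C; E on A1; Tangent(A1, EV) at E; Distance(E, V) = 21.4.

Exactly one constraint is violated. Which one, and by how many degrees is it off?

Tangent(A1, EV) at E — off by 5.50°.

K = (0.00, 0.00) ✓; K.y = 0.00, C.y = 0.00 ✓; |KC| = 54.70 ✓; ∠(FC, CK) = 90.00° ✓; |FC| = 8.700 ✓; bearing(F→E) − bearing(F→C) = 137.0° ✓; |FE| = 8.700 ✓; ∠(FE, EV) = 95.50° ✗; |EV| = 21.40 ✓.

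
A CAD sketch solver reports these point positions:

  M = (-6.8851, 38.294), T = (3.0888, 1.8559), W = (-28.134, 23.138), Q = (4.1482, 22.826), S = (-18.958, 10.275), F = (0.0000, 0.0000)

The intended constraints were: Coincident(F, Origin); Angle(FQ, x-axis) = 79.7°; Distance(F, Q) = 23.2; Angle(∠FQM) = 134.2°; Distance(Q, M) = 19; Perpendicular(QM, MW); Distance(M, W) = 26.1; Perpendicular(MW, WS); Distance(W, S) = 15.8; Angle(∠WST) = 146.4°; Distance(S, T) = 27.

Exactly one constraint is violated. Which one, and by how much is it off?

Distance(S, T) = 27 — off by 3.40.

F = (0.00, 0.00) ✓; FQ at 79.70° ✓; |FQ| = 23.20 ✓; ∠FQM = 134.2° ✓; |QM| = 19.00 ✓; ∠(QM, MW) = 90.00° ✓; |MW| = 26.10 ✓; ∠(MW, WS) = 90.00° ✓; |WS| = 15.80 ✓; ∠WST = 146.4° ✓; |ST| = 23.60 ✗.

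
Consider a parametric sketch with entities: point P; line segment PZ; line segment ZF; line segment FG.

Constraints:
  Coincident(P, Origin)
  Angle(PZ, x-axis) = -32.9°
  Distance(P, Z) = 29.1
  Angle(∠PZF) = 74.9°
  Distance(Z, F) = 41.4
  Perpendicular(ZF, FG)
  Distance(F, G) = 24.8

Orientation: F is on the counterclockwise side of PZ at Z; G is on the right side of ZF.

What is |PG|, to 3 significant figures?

62.8

∠PZF = 74.9°, so ZF runs at -32.9° + (180° − 74.9°) = 72.2° from the x-axis; with |ZF| = 41.4, F = Z + 41.4·(cos 72.2°, sin 72.2°) = (37.1, 23.6). ZF is perpendicular to FG; with |FG| = 24.8 on the right of ZF, G = F + 24.8·(0.952, -0.306) = (60.7, 16.0). Then |PG| = |G − P| = 62.8.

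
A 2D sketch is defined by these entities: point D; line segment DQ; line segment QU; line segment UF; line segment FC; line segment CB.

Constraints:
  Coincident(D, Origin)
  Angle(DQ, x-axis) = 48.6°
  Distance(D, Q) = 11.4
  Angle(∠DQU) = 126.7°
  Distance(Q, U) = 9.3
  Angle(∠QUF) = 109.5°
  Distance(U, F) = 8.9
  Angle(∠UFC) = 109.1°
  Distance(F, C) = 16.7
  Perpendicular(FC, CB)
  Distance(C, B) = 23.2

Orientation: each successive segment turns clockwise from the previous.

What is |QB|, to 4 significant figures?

15.27

D is at the origin; DQ runs at 48.6° with length 11.4, so Q = (7.539, 8.551). ∠DQU = 126.7° gives QU at -4.700° from the x-axis; with |QU| = 9.3, U = (16.81, 7.789). ∠QUF = 109.5° gives UF at -75.20° from the x-axis; with |UF| = 8.9, F = (19.08, -0.8155). ∠UFC = 109.1° gives FC at -146.1° from the x-axis; with |FC| = 16.7, C = (5.220, -10.13). FC is perpendicular to CB, so CB runs at 123.9°; with |CB| = 23.2, B = (-7.720, 9.126). Then |QB| = |B − Q| = 15.27.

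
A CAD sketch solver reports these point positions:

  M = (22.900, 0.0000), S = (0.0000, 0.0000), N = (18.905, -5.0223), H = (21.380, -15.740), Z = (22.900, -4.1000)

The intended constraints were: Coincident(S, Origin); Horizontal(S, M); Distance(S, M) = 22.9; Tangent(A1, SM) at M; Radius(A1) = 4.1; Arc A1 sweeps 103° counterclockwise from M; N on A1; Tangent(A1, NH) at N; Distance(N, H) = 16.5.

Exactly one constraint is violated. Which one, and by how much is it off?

Distance(N, H) = 16.5 — off by 5.50.

S = (0.00, 0.00) ✓; S.y = 0.00, M.y = 0.00 ✓; |SM| = 22.90 ✓; ∠(ZM, MS) = 90.00° ✓; |ZM| = 4.100 ✓; bearing(Z→N) − bearing(Z→M) = 103.0° ✓; |ZN| = 4.100 ✓; ∠(ZN, NH) = 90.00° ✓; |NH| = 11.00 ✗.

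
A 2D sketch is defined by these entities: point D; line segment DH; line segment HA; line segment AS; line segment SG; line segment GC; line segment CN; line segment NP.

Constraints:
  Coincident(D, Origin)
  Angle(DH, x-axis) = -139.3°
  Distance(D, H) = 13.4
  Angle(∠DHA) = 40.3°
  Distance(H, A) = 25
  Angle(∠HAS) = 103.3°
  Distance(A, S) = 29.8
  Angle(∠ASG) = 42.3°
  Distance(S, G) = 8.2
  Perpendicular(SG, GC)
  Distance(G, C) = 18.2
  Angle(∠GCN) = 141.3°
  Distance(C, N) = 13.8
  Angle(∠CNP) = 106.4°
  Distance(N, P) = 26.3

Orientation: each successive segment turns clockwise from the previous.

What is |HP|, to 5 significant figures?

68.683

D is at the origin; DH runs at -139.3° with length 13.4, so H = (-10.159, -8.7381). ∠DHA = 40.3° gives HA at 81.000° from the x-axis; with |HA| = 25.0, A = (-6.2481, 15.954). ∠HAS = 103.3° gives AS at 4.3000° from the x-axis; with |AS| = 29.8, S = (23.468, 18.188). ∠ASG = 42.3° gives SG at -133.40° from the x-axis; with |SG| = 8.2, G = (17.834, 12.231). SG is perpendicular to GC, so GC runs at 136.60°; with |GC| = 18.2, C = (4.6102, 24.736). ∠GCN = 141.3° gives CN at 97.900° from the x-axis; with |CN| = 13.8, N = (2.7135, 38.405). ∠CNP = 106.4° gives NP at 24.300° from the x-axis; with |NP| = 26.3, P = (26.683, 49.227). Then |HP| = |P − H| = 68.683.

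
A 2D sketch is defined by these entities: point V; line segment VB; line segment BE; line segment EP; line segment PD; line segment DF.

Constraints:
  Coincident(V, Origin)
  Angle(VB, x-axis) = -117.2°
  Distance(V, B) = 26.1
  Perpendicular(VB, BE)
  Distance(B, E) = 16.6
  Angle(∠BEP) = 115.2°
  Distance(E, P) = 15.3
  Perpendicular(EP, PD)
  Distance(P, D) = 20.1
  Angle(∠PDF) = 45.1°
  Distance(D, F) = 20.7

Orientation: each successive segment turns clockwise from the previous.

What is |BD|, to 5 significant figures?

22.938

V is at the origin; VB runs at -117.2° with length 26.1, so B = (-11.930, -23.214). VB is perpendicular to BE, so BE runs at 152.80°; with |BE| = 16.6, E = (-26.695, -15.626). ∠BEP = 115.2° gives EP at 88.000° from the x-axis; with |EP| = 15.3, P = (-26.161, -0.33526). EP is perpendicular to PD, so PD runs at -2.0000°; with |PD| = 20.1, D = (-6.0728, -1.0367). Then |BD| = |D − B| = 22.938.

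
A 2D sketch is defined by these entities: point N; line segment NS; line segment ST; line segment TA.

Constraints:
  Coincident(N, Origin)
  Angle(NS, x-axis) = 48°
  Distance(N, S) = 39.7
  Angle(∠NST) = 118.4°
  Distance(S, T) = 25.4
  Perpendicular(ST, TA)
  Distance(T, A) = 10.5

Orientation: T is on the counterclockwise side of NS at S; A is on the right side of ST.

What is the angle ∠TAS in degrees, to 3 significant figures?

67.5°

∠NST = 118.4°, so ST runs at 48.0° + (180° − 118.4°) = 110° from the x-axis; with |ST| = 25.4, T = S + 25.4·(cos 110°, sin 110°) = (18.0, 53.4). ST is perpendicular to TA; with |TA| = 10.5 on the right of ST, A = T + 10.5·(0.942, 0.335) = (27.9, 57.0). Then cos ∠TAS = AT·AS / (|AT||AS|), giving 67.5°.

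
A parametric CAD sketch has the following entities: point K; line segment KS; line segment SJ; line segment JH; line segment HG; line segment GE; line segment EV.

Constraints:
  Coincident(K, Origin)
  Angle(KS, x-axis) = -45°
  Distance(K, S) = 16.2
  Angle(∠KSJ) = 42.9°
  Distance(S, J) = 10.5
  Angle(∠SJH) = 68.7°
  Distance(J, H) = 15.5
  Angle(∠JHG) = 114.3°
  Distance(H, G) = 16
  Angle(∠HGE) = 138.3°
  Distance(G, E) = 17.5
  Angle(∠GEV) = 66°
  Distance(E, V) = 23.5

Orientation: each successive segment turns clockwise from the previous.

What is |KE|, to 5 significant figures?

37.239

K is at the origin; KS runs at -45.0° with length 16.2, so S = (11.455, -11.455). ∠KSJ = 42.9° gives SJ at 177.90° from the x-axis; with |SJ| = 10.5, J = (0.96218, -11.070). ∠SJH = 68.7° gives JH at 66.600° from the x-axis; with |JH| = 15.5, H = (7.1180, 3.1548). ∠JHG = 114.3° gives HG at 0.90000° from the x-axis; with |HG| = 16.0, G = (23.116, 3.4061). ∠HGE = 138.3° gives GE at -40.800° from the x-axis; with |GE| = 17.5, E = (36.363, -8.0287). Then |KE| = |E − K| = 37.239.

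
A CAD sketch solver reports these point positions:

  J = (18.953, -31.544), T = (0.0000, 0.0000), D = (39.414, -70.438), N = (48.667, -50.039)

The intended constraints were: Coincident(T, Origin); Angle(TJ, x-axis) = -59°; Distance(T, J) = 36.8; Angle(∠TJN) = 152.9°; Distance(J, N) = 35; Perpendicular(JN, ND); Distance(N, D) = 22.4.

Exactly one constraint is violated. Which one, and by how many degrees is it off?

Perpendicular(JN, ND) — off by 7.50°.

T = (0.00, 0.00) ✓; TJ at -59.00° ✓; |TJ| = 36.80 ✓; ∠TJN = 152.9° ✓; |JN| = 35.00 ✓; ∠(JN, ND) = 82.50° ✗; |ND| = 22.40 ✓.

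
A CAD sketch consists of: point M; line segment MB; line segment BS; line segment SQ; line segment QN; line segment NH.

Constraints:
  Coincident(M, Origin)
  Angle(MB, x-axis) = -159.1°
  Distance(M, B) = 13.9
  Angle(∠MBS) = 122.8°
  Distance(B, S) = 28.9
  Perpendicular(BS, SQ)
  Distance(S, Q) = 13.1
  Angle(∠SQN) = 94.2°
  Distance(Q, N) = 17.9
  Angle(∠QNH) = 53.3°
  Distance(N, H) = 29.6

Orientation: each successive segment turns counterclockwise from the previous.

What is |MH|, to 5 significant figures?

41.030

∠SQN = 94.2° gives QN at 73.900° from the x-axis; with |QN| = 17.9, N = (-1.1623, -18.741). ∠QNH = 53.3° gives NH at -159.40° from the x-axis; with |NH| = 29.6, H = (-28.870, -29.155). Then |MH| = |H − M| = 41.030.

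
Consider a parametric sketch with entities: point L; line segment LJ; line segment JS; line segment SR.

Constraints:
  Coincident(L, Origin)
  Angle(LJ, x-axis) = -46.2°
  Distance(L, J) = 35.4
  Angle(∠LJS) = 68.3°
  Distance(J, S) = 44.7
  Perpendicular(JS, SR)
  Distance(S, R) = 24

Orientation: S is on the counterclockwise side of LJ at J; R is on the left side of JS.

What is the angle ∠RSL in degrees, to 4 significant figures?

43.86°

L is at the origin; LJ runs at -46.2° with length 35.4, so J = 35.4·(cos -46.2°, sin -46.2°) = (24.50, -25.55). ∠LJS = 68.3°, so JS runs at -46.2° + (180° − 68.3°) = 65.50° from the x-axis; with |JS| = 44.7, S = J + 44.7·(cos 65.50°, sin 65.50°) = (43.04, 15.12). JS ⟂ SR; with |SR| = 24.0 on the left of JS, R = S + 24.0·(-0.9100, 0.4147) = (21.20, 25.08). Then cos ∠RSL = SR·SL / (|SR||SL|), giving 43.86°.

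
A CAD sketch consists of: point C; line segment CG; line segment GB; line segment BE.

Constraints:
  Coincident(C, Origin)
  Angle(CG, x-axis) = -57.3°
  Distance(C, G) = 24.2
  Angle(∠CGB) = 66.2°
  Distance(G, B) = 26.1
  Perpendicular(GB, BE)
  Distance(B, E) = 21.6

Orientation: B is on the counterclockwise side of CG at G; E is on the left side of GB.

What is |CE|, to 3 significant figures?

16.3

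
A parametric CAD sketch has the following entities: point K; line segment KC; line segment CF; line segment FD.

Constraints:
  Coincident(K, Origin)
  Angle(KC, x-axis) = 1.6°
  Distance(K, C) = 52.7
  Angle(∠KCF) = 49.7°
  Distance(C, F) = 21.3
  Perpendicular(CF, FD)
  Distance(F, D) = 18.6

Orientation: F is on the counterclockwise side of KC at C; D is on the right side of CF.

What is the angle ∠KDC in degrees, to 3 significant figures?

61.1°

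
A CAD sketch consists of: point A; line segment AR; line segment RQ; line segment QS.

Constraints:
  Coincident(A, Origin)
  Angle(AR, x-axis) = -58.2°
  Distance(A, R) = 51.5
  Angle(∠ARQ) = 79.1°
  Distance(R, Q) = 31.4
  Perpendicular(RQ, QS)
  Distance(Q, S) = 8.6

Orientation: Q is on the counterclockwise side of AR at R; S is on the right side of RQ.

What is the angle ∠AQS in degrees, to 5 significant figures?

156.81°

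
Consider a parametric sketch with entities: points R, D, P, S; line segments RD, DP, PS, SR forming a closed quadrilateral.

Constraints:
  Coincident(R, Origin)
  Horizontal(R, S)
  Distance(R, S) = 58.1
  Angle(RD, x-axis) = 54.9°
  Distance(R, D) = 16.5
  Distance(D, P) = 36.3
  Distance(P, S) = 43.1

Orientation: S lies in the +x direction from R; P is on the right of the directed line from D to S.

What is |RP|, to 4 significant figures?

29.42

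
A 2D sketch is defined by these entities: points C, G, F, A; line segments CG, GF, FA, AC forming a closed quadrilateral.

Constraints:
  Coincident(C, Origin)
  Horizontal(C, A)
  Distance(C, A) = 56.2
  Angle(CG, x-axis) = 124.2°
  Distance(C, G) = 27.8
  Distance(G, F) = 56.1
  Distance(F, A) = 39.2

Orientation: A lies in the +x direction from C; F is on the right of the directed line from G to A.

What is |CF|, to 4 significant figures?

28.79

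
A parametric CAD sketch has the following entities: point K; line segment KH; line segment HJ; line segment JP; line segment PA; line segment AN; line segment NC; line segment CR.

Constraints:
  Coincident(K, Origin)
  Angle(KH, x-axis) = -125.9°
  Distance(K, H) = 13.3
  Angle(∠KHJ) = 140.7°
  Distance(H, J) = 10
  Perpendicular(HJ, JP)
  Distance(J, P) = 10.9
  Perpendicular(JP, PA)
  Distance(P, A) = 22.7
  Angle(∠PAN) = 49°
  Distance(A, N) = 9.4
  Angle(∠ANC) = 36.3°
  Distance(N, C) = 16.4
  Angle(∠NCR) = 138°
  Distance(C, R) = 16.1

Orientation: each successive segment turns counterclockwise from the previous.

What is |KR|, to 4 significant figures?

24.60

K is at the origin; KH runs at -125.9° with length 13.3, so H = (-7.799, -10.77). ∠KHJ = 140.7° gives HJ at -86.60° from the x-axis; with |HJ| = 10.0, J = (-7.206, -20.76). HJ is perpendicular to JP, so JP runs at 3.400°; with |JP| = 10.9, P = (3.675, -20.11). JP is perpendicular to PA, so PA runs at 93.40°; with |PA| = 22.7, A = (2.329, 2.551). ∠PAN = 49.0° gives AN at -135.6° from the x-axis; with |AN| = 9.4, N = (-4.387, -4.026). ∠ANC = 36.3° gives NC at 8.100° from the x-axis; with |NC| = 16.4, C = (11.85, -1.716). ∠NCR = 138.0° gives CR at 50.10° from the x-axis; with |CR| = 16.1, R = (22.18, 10.64). Then |KR| = |R − K| = 24.60.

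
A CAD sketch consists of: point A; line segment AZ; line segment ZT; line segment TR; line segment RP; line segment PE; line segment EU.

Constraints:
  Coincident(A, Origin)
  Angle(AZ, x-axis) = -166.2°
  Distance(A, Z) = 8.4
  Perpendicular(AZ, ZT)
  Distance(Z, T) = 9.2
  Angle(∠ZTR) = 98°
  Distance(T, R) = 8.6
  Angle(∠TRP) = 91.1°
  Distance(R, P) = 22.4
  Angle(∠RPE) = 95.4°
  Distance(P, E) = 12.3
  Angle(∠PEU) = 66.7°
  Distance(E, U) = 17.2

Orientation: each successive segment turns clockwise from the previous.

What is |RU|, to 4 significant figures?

10.01

A is at the origin; AZ runs at -166.2° with length 8.4, so Z = (-8.158, -2.004). The perpendicularity gives ZT at right angles to AZ, so ZT runs at 103.8°; with |ZT| = 9.2, T = (-10.35, 6.931). ∠ZTR = 98.0° gives TR at 21.80° from the x-axis; with |TR| = 8.6, R = (-2.367, 10.12). ∠TRP = 91.1° gives RP at -67.10° from the x-axis; with |RP| = 22.4, P = (6.349, -10.51). ∠RPE = 95.4° gives PE at -151.7° from the x-axis; with |PE| = 12.3, E = (-4.481, -16.34). ∠PEU = 66.7° gives EU at 95.00° from the x-axis; with |EU| = 17.2, U = (-5.980, 0.7932). Then |RU| = |U − R| = 10.01.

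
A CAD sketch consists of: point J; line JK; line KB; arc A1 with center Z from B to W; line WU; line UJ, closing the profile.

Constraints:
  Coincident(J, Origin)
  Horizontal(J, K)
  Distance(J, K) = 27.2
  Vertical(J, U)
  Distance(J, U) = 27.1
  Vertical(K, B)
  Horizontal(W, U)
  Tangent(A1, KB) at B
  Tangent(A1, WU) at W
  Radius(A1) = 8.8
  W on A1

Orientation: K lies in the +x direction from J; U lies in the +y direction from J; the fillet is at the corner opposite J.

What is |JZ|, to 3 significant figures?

26.0

JU is vertical with |JU| = 27.1 and U on the +y side, so U = (0.00, 27.1). The virtual corner opposite J is at (27.2, 27.1). A1 meets KB tangentially, so ZB is at right angles to KB and since A1 is tangent to WU there, ZW ⟂ WU, with radius 8.8, so the center Z sits 8.8 in from both sides at Z = (18.4, 18.3). Then |JZ| = |Z − J| = 26.0.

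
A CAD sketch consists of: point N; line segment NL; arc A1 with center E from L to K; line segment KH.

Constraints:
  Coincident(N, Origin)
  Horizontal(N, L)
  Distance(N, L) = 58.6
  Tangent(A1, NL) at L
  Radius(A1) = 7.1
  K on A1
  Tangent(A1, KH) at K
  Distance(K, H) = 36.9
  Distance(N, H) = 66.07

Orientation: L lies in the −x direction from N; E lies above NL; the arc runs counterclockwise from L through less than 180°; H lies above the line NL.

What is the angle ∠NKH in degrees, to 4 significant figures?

94.56°

Checks: N.y = 0.00, L.y = 0.00 ✓; |EK| = 7.100 ✓; ∠(EK, KH) = 90.00° ✓; |KH| = 36.90 ✓; |NH| = 66.07 ✓.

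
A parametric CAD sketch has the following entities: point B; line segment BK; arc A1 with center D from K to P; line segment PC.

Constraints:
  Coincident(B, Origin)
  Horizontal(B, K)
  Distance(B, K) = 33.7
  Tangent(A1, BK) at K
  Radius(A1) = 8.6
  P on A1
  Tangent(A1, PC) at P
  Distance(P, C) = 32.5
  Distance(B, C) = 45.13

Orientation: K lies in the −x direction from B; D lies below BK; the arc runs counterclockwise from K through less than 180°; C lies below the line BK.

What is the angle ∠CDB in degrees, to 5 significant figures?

82.552°

B is at the origin; BK is horizontal with |BK| = 33.7 and K on the −x side, so K = (-33.700, 0.0000). Tangency of A1 to BK means the radius DK is perpendicular to BK, so D = K + (0, -8.6) = (-33.700, -8.6000). Since DP ⟂ PC (tangency), |DC| = √(8.6² + 32.5²) = 33.619 regardless of where P sits on A1. So C lies on both circle(B, 45.13) and circle(D, 33.619); the below-BK intersection is C = (-21.235, -39.822). P is the foot of the tangent from C: P = (-40.605, -13.726).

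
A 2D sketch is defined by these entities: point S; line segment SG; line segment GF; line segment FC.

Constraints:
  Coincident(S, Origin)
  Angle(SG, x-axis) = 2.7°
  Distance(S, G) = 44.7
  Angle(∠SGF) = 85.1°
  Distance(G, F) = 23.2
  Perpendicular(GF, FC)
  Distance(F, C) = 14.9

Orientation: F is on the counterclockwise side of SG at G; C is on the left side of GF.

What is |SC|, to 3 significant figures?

35.4

∠SGF = 85.1°, so GF runs at 2.7° + (180° − 85.1°) = 97.6° from the x-axis; with |GF| = 23.2, F = G + 23.2·(cos 97.6°, sin 97.6°) = (41.6, 25.1). GF is perpendicular to FC; with |FC| = 14.9 on the left of GF, C = F + 14.9·(-0.991, -0.132) = (26.8, 23.1). Then |SC| = |C − S| = 35.4.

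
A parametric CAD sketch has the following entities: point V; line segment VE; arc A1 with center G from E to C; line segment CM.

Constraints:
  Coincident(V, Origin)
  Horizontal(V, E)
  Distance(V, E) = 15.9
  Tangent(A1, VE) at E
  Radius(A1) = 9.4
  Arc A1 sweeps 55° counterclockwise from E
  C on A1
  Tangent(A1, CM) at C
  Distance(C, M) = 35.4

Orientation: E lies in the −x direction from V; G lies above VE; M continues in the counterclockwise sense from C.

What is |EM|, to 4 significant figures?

43.29

On A1, E sits at bearing -90° from G; a 55° counterclockwise sweep puts C at bearing -35°, so C = G + 9.4·(cos -35°, sin -35°) = (-8.200, 4.008). Tangency of A1 to CM means the radius GC is perpendicular to CM, so CM runs along (−sin -35°, cos -35°); with |CM| = 35.4, M = (12.10, 33.01). Then |EM| = |M − E| = 43.29.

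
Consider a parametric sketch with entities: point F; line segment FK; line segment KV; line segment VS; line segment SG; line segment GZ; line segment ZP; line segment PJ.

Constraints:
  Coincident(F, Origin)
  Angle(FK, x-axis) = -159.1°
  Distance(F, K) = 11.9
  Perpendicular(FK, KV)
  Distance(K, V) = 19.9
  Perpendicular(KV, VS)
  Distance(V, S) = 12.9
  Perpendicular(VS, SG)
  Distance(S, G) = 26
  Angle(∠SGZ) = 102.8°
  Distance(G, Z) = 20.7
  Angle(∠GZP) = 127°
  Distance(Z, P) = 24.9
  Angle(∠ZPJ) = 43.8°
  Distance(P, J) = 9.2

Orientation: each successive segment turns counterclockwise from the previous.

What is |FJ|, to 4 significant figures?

29.63

F is at the origin; FK runs at -159.1° with length 11.9, so K = (-11.12, -4.245). FK ⟂ KV, so KV runs at -69.10°; with |KV| = 19.9, V = (-4.018, -22.84). KV is perpendicular to VS, so VS runs at 20.90°; with |VS| = 12.9, S = (8.033, -18.23). VS ⟂ SG, so SG runs at 110.9°; with |SG| = 26.0, G = (-1.242, 6.055). ∠SGZ = 102.8° gives GZ at -171.9° from the x-axis; with |GZ| = 20.7, Z = (-21.74, 3.139). ∠GZP = 127.0° gives ZP at -118.9° from the x-axis; with |ZP| = 24.9, P = (-33.77, -18.66). ∠ZPJ = 43.8° gives PJ at 17.30° from the x-axis; with |PJ| = 9.2, J = (-24.99, -15.92). Then |FJ| = |J − F| = 29.63.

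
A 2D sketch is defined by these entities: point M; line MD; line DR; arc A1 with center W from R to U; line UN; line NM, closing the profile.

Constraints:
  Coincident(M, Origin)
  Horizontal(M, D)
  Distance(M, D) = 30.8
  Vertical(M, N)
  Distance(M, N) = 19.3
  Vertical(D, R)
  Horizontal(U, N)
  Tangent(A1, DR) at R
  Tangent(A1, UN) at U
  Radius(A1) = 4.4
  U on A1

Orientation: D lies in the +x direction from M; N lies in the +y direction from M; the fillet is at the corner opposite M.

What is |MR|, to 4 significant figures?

34.21

The virtual corner opposite M is at (30.80, 19.30). A1 meets DR tangentially, so WR is at right angles to DR and A1 meets UN tangentially, so WU is at right angles to UN, with radius 4.4, so the center W sits 4.4 in from both sides at W = (26.40, 14.90). That places the tangent points at R = (30.80, 14.90) on DR and U = (26.40, 19.30) on UN. Then |MR| = |R − M| = 34.21.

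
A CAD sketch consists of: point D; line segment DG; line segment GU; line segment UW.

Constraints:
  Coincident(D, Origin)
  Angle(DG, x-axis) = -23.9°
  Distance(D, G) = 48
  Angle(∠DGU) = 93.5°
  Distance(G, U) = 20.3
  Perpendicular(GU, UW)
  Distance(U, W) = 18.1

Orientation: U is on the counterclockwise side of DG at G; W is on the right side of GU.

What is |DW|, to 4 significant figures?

69.98

∠DGU = 93.5°, so GU runs at -23.9° + (180° − 93.5°) = 62.60° from the x-axis; with |GU| = 20.3, U = G + 20.3·(cos 62.60°, sin 62.60°) = (53.23, -1.424). The perpendicularity gives UW at right angles to GU; with |UW| = 18.1 on the right of GU, W = U + 18.1·(0.8878, -0.4602) = (69.30, -9.754). Then |DW| = |W − D| = 69.98.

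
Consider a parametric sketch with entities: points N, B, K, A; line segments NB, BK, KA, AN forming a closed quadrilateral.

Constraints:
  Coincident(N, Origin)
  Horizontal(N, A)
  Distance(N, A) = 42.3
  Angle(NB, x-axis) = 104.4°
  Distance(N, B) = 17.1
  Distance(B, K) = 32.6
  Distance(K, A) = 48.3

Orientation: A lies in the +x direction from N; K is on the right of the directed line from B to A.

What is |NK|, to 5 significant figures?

16.352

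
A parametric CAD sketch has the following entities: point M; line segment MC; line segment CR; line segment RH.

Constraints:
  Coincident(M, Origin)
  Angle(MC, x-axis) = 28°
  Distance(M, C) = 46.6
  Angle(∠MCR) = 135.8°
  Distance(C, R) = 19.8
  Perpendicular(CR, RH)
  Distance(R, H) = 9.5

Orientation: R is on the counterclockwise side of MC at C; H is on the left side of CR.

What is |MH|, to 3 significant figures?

58.0

M is at the origin; MC runs at 28.0° with length 46.6, so C = 46.6·(cos 28.0°, sin 28.0°) = (41.1, 21.9). ∠MCR = 135.8°, so CR runs at 28.0° + (180° − 135.8°) = 72.2° from the x-axis; with |CR| = 19.8, R = C + 19.8·(cos 72.2°, sin 72.2°) = (47.2, 40.7). The perpendicularity gives RH at right angles to CR; with |RH| = 9.5 on the left of CR, H = R + 9.5·(-0.952, 0.306) = (38.2, 43.6). Then |MH| = |H − M| = 58.0.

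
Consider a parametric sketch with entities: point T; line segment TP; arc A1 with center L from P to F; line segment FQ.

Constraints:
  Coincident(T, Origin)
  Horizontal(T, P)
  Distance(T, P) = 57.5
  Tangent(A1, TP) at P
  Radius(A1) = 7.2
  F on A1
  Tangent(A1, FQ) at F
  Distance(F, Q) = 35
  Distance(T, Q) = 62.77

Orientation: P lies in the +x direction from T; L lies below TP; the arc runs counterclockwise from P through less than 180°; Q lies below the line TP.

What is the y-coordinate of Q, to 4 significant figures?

-41.41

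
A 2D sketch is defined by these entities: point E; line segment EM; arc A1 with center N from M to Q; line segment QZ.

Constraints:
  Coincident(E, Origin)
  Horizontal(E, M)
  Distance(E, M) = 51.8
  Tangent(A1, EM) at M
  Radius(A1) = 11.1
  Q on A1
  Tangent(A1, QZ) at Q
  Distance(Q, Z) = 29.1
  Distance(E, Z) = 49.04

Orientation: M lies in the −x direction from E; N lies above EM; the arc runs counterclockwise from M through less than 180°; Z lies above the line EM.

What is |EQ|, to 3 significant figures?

41.9

E is at the origin; EM is horizontal with |EM| = 51.8 and M on the −x side, so M = (-51.8, 0.00). A1 meets EM tangentially, so NM is at right angles to EM, so N = M + (0, 11.1) = (-51.8, 11.1). Since NQ ⟂ QZ (tangency), |NZ| = √(11.1² + 29.1²) = 31.1 regardless of where Q sits on A1. So Z lies on both circle(E, 49.04) and circle(N, 31.1); the above-EM intersection is Z = (-33.2, 36.1). Q is the foot of the tangent from Z: Q = (-41.1, 8.08).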